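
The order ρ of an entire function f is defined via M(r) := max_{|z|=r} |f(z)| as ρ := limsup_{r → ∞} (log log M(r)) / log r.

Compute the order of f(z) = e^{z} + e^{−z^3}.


Each summand is entire of order 1 and 3 respectively (as in the single-exponential case). The order of a sum is at most the max of the orders, so ρ ≤ 3. For the lower bound: on |z|=r choose arg z so that -1z^3 is real positive; then |e^{-1z^3}| = e^{1r^3} while |e^{1z}| ≤ e^{1r^1} = o(e^{1r^3}). So |f| ≥ e^{1r^3}(1 − o(1)) and ρ ≥ 3. Hence ρ = max(1, 3) = 3.
Therefore ρ = 3.

Order ρ = 3.


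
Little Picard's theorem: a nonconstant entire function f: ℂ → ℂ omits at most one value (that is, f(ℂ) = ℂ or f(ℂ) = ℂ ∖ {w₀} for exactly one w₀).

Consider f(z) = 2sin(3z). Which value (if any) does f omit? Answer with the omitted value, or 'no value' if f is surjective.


Little Picard bounds the complement of f(ℂ) to at most one point.
sin is entire and surjective onto ℂ: for every w ∈ ℂ, sin(ζ) = w has a solution ζ ∈ ℂ (e.g., via the complex inverse arcsin). With ζ = 3z this gives z = ζ/(3). Then 2·sin(3z) takes every value in 2·ℂ = ℂ, and adding 0 is a bijection of ℂ. So f is surjective and omits no value. (Note: only on the real line is sin bounded by [−1, 1].)

Omitted value: no value.


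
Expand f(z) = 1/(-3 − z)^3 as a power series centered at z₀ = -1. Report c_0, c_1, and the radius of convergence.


Let w = z − z₀, so z = z₀ + w.
Then -3 − z = -3 − (z₀ + w) = (-3 − z₀) − w = -2 − w.
f(z) = 1/(-2 − w)^3 = (1/(-2)^3) · (1 − w/(-2))^{−3}.
By the binomial series (1−u)^{−3} = Σ_{n≥0} C(n+2, 2) u^n for |u|<1, with u = w/(-2):
  c_n = C(n+2, 2) / (-2)^(n+3).
  c_0 = 1/(-2)^3 = -1/8.
  c_1 = 3/(-2)^4 = 3/16.
The series is valid for |w/d| < 1, i.e. |z − z₀| < |d|.
Radius of convergence: R = |-3 − z₀| = |-2| = 2 (distance from z₀ to the singularity z = -3).

c_0 = -1/8, c_1 = 3/16; R = 2.


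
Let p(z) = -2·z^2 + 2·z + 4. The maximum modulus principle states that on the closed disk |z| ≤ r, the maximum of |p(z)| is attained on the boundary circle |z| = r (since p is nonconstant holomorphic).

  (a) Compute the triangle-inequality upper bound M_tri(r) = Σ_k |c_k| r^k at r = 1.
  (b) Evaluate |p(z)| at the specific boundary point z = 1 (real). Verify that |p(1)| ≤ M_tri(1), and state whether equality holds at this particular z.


Coefficients: c_0 = 4, c_1 = 2, c_2 = -2. Radius r = 1.
Part (a). Triangle bound: M_tri(r) = Σ_k |c_k| r^k
  = |4|·1^0 + |2|·1^1 + |-2|·1^2
  = 4 + 2 + 2 = 8.
This bounds M(r) := max_{|z|=r} |p(z)| from above; equality holds iff all terms c_k z^k can be made to align in phase at a single z on |z|=r.
Part (b). At z = 1 (real, on the circle |z| = r):
  p(1) = (4)·1^0 + (2)·1^1 + (-2)·1^2 = 4.
  |p(1)| = 4.
Check: |p(1)| = 4 ≤ 8 = M_tri(1). ✓ Equality does not hold at z = 1 (the coefficients have mixed signs, so the terms do not all align in phase there).

M_tri(1) = 8; |p(1)| = 4; equality at z=1: no.


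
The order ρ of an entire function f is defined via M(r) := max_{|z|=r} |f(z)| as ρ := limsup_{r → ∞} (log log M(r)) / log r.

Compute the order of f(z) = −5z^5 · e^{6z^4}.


M(r) = max_{|z|=r} |-5|·|z|^5·|e^{6z^4}| = 5·r^5 · e^{6r^4} (the factors attain their maxima compatibly on |z|=r). Then log M(r) = log 5 + 5·log r + 6r^4, dominated by the last term, so log log M(r) ~ 4·log r. The polynomial factor -5z^5 contributes only a log r term and does not affect the order. ρ = 4.
Therefore ρ = 4.

Order ρ = 4.


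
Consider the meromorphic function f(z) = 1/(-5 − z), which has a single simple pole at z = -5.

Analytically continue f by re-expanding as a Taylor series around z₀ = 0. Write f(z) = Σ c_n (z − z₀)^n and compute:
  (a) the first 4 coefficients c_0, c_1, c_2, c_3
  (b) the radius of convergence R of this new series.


Let w = z − z₀, so z = z₀ + w.
Then -5 − z = -5 − (z₀ + w) = (-5 − z₀) − w = -5 − w.
f(z) = 1/(-5 − w) = (1/(-5)) · 1/(1 − w/(-5)) = Σ_{n≥0} w^n / (-5)^(n+1).
So c_n = 1/(-5)^(n+1):
  c_0 = 1/(-5)^1 = -1/5.
  c_1 = 1/(-5)^2 = 1/25.
  c_2 = 1/(-5)^3 = -1/125.
  c_3 = 1/(-5)^4 = 1/625.
The series is valid for |w/d| < 1, i.e. |z − z₀| < |d|.
Radius of convergence: R = |-5 − z₀| = |-5| = 5 (distance from z₀ to the singularity z = -5).

c_0 = -1/5, c_1 = 1/25, c_2 = -1/125, c_3 = 1/625; R = 5.


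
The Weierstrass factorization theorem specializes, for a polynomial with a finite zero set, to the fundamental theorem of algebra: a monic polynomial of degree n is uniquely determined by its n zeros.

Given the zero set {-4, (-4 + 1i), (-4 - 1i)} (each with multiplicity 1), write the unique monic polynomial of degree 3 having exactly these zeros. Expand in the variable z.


The polynomial is p(z) = ∏_{α ∈ S} (z − α), where S = {-4, (-4 + 1i), (-4 - 1i)}.
Expanding the product yields: p(z) = z^3 + 12·z^2 + 49·z + 68.
Note conjugate pairs combine to real quadratics: (z − (-4+1i))(z − (-4−1i)) = z² + 8z + 17.
The resulting polynomial has degree 3 and real coefficients as required.

p(z) = z^3 + 12·z^2 + 49·z + 68.


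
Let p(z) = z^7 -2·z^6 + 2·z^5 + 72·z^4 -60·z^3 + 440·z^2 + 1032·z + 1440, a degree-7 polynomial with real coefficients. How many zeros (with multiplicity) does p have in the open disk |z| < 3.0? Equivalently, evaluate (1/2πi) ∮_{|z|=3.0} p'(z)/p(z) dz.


The zeros of p are: -4, (-1 + 1i), (-1 - 1i), (3 + 3i), (3 - 3i), (1 + 3i), (1 - 3i).
Their magnitudes are: 4, 1.414, 1.414, 4.243, 4.243, 3.162, 3.162.
Zeros with |z| < R = 3.0: (-1 + 1i), (-1 - 1i).
Count = 2.
By the argument principle, (1/2πi) ∮_{|z|=R} p'(z)/p(z) dz equals exactly this count.

Number of zeros inside |z| < 3.0: 2.


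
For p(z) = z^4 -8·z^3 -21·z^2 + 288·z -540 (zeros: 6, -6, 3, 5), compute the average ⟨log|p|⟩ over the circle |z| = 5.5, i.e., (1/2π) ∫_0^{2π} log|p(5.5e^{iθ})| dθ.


Zeros: -6, 3, 5, 6; r = 5.5.
Inside |z| < r: 3, 5. Outside (|z| ≥ r): -6, 6.
p(0) = -540, so log|p(0)| = log(540) = 6.2916.
Apply Jensen: I(r) = log|p(0)| + Σ_k log(r/|z_k|), summed over zeros inside |z| < r.
  log(r/|z_k|) for z_k = 3: log(5.5/3) = 0.6061
  log(r/|z_k|) for z_k = 5: log(5.5/5) = 0.0953
  Outside zeros (-6, 6) contribute nothing to the Jensen sum.
Sum over inside zeros: 0.7014.
I(r) = log|p(0)| + (inside sum) = 6.2916 + 0.7014 = 6.9930.
Note: since some zeros are outside |z| ≤ r, the simplified n·log(r) form does NOT apply — only the inside zeros contribute.

I(r) ≈ 6.9930.


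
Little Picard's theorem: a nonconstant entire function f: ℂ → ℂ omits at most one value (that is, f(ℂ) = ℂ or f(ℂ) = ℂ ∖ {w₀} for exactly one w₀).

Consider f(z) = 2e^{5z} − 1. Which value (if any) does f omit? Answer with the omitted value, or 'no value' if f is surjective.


Little Picard bounds the complement of f(ℂ) to at most one point.
e^{5z} is never zero on ℂ, so 2·e^{5z} takes every value in ℂ ∖ {0}. Adding -1 shifts the range to ℂ ∖ {-1}. Thus f omits exactly the value -1.

Omitted value: -1.


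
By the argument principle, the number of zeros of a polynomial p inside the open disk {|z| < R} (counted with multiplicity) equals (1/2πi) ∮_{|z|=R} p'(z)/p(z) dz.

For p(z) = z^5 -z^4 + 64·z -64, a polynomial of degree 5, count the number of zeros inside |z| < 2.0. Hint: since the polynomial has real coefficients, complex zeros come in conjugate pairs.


The zeros of p are: (2 + 2i), (2 - 2i), 1, (-2 + 2i), (-2 - 2i).
Their magnitudes are: 2.828, 2.828, 1, 2.828, 2.828.
Zeros with |z| < R = 2.0: 1.
Count = 1.
By the argument principle, (1/2πi) ∮_{|z|=R} p'(z)/p(z) dz equals exactly this count.

Number of zeros inside |z| < 2.0: 1.


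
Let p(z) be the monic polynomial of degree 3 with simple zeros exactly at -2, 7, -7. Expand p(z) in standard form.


The polynomial is p(z) = ∏_{α ∈ S} (z − α), where S = {-2, 7, -7}.
Expanding the product yields: p(z) = z^3 + 2·z^2 -49·z -98.
The resulting polynomial has degree 3 and real coefficients as required.

p(z) = z^3 + 2·z^2 -49·z -98.


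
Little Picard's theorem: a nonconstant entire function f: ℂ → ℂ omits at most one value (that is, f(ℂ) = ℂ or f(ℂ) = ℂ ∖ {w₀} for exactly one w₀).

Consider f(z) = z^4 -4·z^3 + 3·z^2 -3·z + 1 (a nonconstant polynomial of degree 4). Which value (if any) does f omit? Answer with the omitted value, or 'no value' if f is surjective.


Little Picard bounds the complement of f(ℂ) to at most one point.
For every w ∈ ℂ, the equation p(z) − w = 0 is a nonconstant polynomial in z and hence has at least one root by the fundamental theorem of algebra. So p is surjective onto ℂ, omitting no value.

Omitted value: no value.


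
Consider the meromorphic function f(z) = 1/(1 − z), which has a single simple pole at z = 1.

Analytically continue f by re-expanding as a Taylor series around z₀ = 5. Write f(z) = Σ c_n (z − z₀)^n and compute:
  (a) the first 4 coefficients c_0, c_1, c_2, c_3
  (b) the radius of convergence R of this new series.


Let w = z − z₀, so z = z₀ + w.
Then 1 − z = 1 − (z₀ + w) = (1 − z₀) − w = -4 − w.
f(z) = 1/(-4 − w) = (1/(-4)) · 1/(1 − w/(-4)) = Σ_{n≥0} w^n / (-4)^(n+1).
So c_n = 1/(-4)^(n+1):
  c_0 = 1/(-4)^1 = -1/4.
  c_1 = 1/(-4)^2 = 1/16.
  c_2 = 1/(-4)^3 = -1/64.
  c_3 = 1/(-4)^4 = 1/256.
The series is valid for |w/d| < 1, i.e. |z − z₀| < |d|.
Radius of convergence: R = |1 − z₀| = |-4| = 4 (distance from z₀ to the singularity z = 1).

c_0 = -1/4, c_1 = 1/16, c_2 = -1/64, c_3 = 1/256; R = 4.


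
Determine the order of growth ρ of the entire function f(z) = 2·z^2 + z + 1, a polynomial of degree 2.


|f(z)| ≤ Σ|c_k|·r^k = O(r^2) as r → ∞. Polynomial growth is O(e^{r^ε}) for every ε > 0 (since r^2/e^{r^ε} → 0), so ρ ≤ ε for all ε > 0, i.e. ρ = 0. Every nonconstant polynomial has order 0.
Therefore ρ = 0.

Order ρ = 0.


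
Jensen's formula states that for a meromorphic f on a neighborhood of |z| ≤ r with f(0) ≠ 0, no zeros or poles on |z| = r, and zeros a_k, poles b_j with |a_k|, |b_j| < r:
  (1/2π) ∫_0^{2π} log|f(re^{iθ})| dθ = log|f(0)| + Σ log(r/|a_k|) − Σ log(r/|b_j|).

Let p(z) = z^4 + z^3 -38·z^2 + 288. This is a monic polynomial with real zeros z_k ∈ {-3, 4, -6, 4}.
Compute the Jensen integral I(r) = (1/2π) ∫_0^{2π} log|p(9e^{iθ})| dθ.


Zeros: -6, -3, 4, 4; r = 9.
Inside |z| < r: -6, -3, 4, 4. Outside (|z| ≥ r): ∅.
p(0) = 288, so log|p(0)| = log(288) = 5.6630.
Apply Jensen: I(r) = log|p(0)| + Σ_k log(r/|z_k|), summed over zeros inside |z| < r.
  log(r/|z_k|) for z_k = -3: log(9/3) = 1.0986
  log(r/|z_k|) for z_k = 4: log(9/4) = 0.8109
  log(r/|z_k|) for z_k = -6: log(9/6) = 0.4055
  log(r/|z_k|) for z_k = 4: log(9/4) = 0.8109
Sum over inside zeros: 3.1259.
I(r) = log|p(0)| + (inside sum) = 5.6630 + 3.1259 = 8.7889.
Closed form (all zeros inside, monic): I(r) = n·log(r) = 4·log(9) = 8.7889. ✓

I(r) ≈ 8.7889.


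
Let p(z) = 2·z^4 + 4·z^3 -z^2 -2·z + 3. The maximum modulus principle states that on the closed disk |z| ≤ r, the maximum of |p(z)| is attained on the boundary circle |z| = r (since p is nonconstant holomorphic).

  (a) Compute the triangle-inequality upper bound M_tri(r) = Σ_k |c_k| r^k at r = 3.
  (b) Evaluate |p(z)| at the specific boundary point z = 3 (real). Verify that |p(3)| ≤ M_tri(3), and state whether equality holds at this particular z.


Coefficients: c_0 = 3, c_1 = -2, c_2 = -1, c_3 = 4, c_4 = 2. Radius r = 3.
Part (a). Triangle bound: M_tri(r) = Σ_k |c_k| r^k
  = |3|·3^0 + |-2|·3^1 + |-1|·3^2 + |4|·3^3 + |2|·3^4
  = 3 + 6 + 9 + 108 + 162 = 288.
This bounds M(r) := max_{|z|=r} |p(z)| from above; equality holds iff all terms c_k z^k can be made to align in phase at a single z on |z|=r.
Part (b). At z = 3 (real, on the circle |z| = r):
  p(3) = (3)·3^0 + (-2)·3^1 + (-1)·3^2 + (4)·3^3 + (2)·3^4 = 258.
  |p(3)| = 258.
Check: |p(3)| = 258 ≤ 288 = M_tri(3). ✓ Equality does not hold at z = 3 (the coefficients have mixed signs, so the terms do not all align in phase there).

M_tri(3) = 288; |p(3)| = 258; equality at z=3: no.


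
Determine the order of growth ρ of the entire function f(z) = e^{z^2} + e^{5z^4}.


Each summand is entire of order 2 and 4 respectively (as in the single-exponential case). The order of a sum is at most the max of the orders, so ρ ≤ 4. For the lower bound: on |z|=r choose arg z so that 5z^4 is real positive; then |e^{5z^4}| = e^{5r^4} while |e^{1z^2}| ≤ e^{1r^2} = o(e^{5r^4}). So |f| ≥ e^{5r^4}(1 − o(1)) and ρ ≥ 4. Hence ρ = max(2, 4) = 4.
Therefore ρ = 4.

Order ρ = 4.


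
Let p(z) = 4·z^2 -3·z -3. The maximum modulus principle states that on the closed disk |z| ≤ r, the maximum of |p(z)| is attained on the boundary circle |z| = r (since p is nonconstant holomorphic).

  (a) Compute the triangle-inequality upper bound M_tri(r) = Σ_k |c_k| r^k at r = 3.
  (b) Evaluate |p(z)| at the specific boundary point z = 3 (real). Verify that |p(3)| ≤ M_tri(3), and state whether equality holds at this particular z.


Coefficients: c_0 = -3, c_1 = -3, c_2 = 4. Radius r = 3.
Part (a). Triangle bound: M_tri(r) = Σ_k |c_k| r^k
  = |-3|·3^0 + |-3|·3^1 + |4|·3^2
  = 3 + 9 + 36 = 48.
This bounds M(r) := max_{|z|=r} |p(z)| from above; equality holds iff all terms c_k z^k can be made to align in phase at a single z on |z|=r.
Part (b). At z = 3 (real, on the circle |z| = r):
  p(3) = (-3)·3^0 + (-3)·3^1 + (4)·3^2 = 24.
  |p(3)| = 24.
Check: |p(3)| = 24 ≤ 48 = M_tri(3). ✓ Equality does not hold at z = 3 (the coefficients have mixed signs, so the terms do not all align in phase there).

M_tri(3) = 48; |p(3)| = 24; equality at z=3: no.


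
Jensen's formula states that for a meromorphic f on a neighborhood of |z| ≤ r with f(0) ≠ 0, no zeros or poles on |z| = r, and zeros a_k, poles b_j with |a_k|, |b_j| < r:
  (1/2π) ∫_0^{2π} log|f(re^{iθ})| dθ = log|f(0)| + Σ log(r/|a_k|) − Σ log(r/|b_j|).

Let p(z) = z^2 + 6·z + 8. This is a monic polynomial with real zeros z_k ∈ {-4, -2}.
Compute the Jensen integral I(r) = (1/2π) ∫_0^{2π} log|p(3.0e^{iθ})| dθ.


Zeros: -4, -2; r = 3.0.
Inside |z| < r: -2. Outside (|z| ≥ r): -4.
p(0) = 8, so log|p(0)| = log(8) = 2.0794.
Apply Jensen: I(r) = log|p(0)| + Σ_k log(r/|z_k|), summed over zeros inside |z| < r.
  log(r/|z_k|) for z_k = -2: log(3.0/2) = 0.4055
  Outside zeros (-4) contribute nothing to the Jensen sum.
Sum over inside zeros: 0.4055.
I(r) = log|p(0)| + (inside sum) = 2.0794 + 0.4055 = 2.4849.
Note: since some zeros are outside |z| ≤ r, the simplified n·log(r) form does NOT apply — only the inside zeros contribute.

I(r) ≈ 2.4849.


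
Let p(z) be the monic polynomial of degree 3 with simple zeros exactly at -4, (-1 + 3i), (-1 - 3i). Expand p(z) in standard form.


The polynomial is p(z) = ∏_{α ∈ S} (z − α), where S = {-4, (-1 + 3i), (-1 - 3i)}.
Expanding the product yields: p(z) = z^3 + 6·z^2 + 18·z + 40.
Note conjugate pairs combine to real quadratics: (z − (-1+3i))(z − (-1−3i)) = z² + 2z + 10.
The resulting polynomial has degree 3 and real coefficients as required.

p(z) = z^3 + 6·z^2 + 18·z + 40.


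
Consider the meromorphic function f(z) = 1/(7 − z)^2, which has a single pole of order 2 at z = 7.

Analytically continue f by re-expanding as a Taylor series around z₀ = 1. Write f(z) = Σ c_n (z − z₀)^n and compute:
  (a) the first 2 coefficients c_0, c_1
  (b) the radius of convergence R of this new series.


Let w = z − z₀, so z = z₀ + w.
Then 7 − z = 7 − (z₀ + w) = (7 − z₀) − w = 6 − w.
f(z) = 1/(6 − w)^2 = (1/(6)^2) · (1 − w/(6))^{−2}.
By the binomial series (1−u)^{−2} = Σ_{n≥0} C(n+1, 1) u^n for |u|<1, with u = w/(6):
  c_n = C(n+1, 1) / (6)^(n+2).
  c_0 = 1/(6)^2 = 1/36.
  c_1 = 2/(6)^3 = 1/108.
The series is valid for |w/d| < 1, i.e. |z − z₀| < |d|.
Radius of convergence: R = |7 − z₀| = |6| = 6 (distance from z₀ to the singularity z = 7).

c_0 = 1/36, c_1 = 1/108; R = 6.


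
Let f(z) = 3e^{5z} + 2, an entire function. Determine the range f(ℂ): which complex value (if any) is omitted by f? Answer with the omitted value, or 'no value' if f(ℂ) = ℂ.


Little Picard bounds the complement of f(ℂ) to at most one point.
e^{5z} is never zero on ℂ, so 3·e^{5z} takes every value in ℂ ∖ {0}. Adding 2 shifts the range to ℂ ∖ {2}. Thus f omits exactly the value 2.

Omitted value: 2.


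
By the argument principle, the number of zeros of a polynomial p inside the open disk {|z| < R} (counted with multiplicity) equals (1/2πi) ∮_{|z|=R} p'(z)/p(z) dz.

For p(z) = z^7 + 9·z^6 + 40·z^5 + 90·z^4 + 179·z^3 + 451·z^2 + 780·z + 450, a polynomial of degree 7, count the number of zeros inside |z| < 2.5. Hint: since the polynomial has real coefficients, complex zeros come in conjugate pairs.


The zeros of p are: (-3 + 3i), (-3 - 3i), (1 + 2i), (1 - 2i), (-2 + 1i), (-2 - 1i), -1.
Their magnitudes are: 4.243, 4.243, 2.236, 2.236, 2.236, 2.236, 1.
Zeros with |z| < R = 2.5: (1 + 2i), (1 - 2i), (-2 + 1i), (-2 - 1i), -1.
Count = 5.
By the argument principle, (1/2πi) ∮_{|z|=R} p'(z)/p(z) dz equals exactly this count.

Number of zeros inside |z| < 2.5: 5.


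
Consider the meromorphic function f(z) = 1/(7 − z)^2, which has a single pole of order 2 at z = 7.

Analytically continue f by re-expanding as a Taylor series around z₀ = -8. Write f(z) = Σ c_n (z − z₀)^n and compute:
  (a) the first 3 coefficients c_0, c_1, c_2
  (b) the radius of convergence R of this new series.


Let w = z − z₀, so z = z₀ + w.
Then 7 − z = 7 − (z₀ + w) = (7 − z₀) − w = 15 − w.
f(z) = 1/(15 − w)^2 = (1/(15)^2) · (1 − w/(15))^{−2}.
By the binomial series (1−u)^{−2} = Σ_{n≥0} C(n+1, 1) u^n for |u|<1, with u = w/(15):
  c_n = C(n+1, 1) / (15)^(n+2).
  c_0 = 1/(15)^2 = 1/225.
  c_1 = 2/(15)^3 = 2/3375.
  c_2 = 3/(15)^4 = 1/16875.
The series is valid for |w/d| < 1, i.e. |z − z₀| < |d|.
Radius of convergence: R = |7 − z₀| = |15| = 15 (distance from z₀ to the singularity z = 7).

c_0 = 1/225, c_1 = 2/3375, c_2 = 1/16875; R = 15.


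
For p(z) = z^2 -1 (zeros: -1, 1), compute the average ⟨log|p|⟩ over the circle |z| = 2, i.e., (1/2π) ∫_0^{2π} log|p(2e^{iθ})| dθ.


Zeros: -1, 1; r = 2.
Inside |z| < r: -1, 1. Outside (|z| ≥ r): ∅.
p(0) = -1, so log|p(0)| = log(1) = 0.0000.
Apply Jensen: I(r) = log|p(0)| + Σ_k log(r/|z_k|), summed over zeros inside |z| < r.
  log(r/|z_k|) for z_k = -1: log(2/1) = 0.6931
  log(r/|z_k|) for z_k = 1: log(2/1) = 0.6931
Sum over inside zeros: 1.3863.
I(r) = log|p(0)| + (inside sum) = 0.0000 + 1.3863 = 1.3863.
Closed form (all zeros inside, monic): I(r) = n·log(r) = 2·log(2) = 1.3863. ✓

I(r) ≈ 1.3863.


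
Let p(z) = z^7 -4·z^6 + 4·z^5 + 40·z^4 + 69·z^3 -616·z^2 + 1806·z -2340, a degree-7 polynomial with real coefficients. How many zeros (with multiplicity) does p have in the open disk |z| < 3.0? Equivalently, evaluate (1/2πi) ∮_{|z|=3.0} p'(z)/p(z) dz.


The zeros of p are: 2, (3 + 3i), (3 - 3i), (-3 + 2i), (-3 - 2i), (1 + 2i), (1 - 2i).
Their magnitudes are: 2, 4.243, 4.243, 3.606, 3.606, 2.236, 2.236.
Zeros with |z| < R = 3.0: 2, (1 + 2i), (1 - 2i).
Count = 3.
By the argument principle, (1/2πi) ∮_{|z|=R} p'(z)/p(z) dz equals exactly this count.

Number of zeros inside |z| < 3.0: 3.


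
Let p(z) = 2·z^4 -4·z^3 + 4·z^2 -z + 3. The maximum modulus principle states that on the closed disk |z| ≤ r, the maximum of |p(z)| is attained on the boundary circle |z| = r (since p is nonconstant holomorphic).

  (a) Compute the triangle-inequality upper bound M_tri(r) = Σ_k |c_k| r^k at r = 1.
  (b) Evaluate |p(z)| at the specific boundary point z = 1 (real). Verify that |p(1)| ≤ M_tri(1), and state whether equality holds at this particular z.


Coefficients: c_0 = 3, c_1 = -1, c_2 = 4, c_3 = -4, c_4 = 2. Radius r = 1.
Part (a). Triangle bound: M_tri(r) = Σ_k |c_k| r^k
  = |3|·1^0 + |-1|·1^1 + |4|·1^2 + |-4|·1^3 + |2|·1^4
  = 3 + 1 + 4 + 4 + 2 = 14.
This bounds M(r) := max_{|z|=r} |p(z)| from above; equality holds iff all terms c_k z^k can be made to align in phase at a single z on |z|=r.
Part (b). At z = 1 (real, on the circle |z| = r):
  p(1) = (3)·1^0 + (-1)·1^1 + (4)·1^2 + (-4)·1^3 + (2)·1^4 = 4.
  |p(1)| = 4.
Check: |p(1)| = 4 ≤ 14 = M_tri(1). ✓ Equality does not hold at z = 1 (the coefficients have mixed signs, so the terms do not all align in phase there).

M_tri(1) = 14; |p(1)| = 4; equality at z=1: no.


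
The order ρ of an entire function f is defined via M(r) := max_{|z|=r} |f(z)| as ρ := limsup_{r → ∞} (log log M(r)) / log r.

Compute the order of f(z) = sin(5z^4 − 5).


Write sin(w) = (e^{iw} ± e^{−iw})/(2 or 2i), so |sin(w)| ≤ e^{|w|}. With w = 5z^4 − 5, |w| ≤ 5r^4 + 5 on |z|=r, giving M(r) ≤ e^{5r^4 + 5} and ρ ≤ 4. For the lower bound, choose z on |z|=r with 5z^4 purely imaginary of modulus 5r^4; then |sin(5z^4 − 5)| grows like e^{5r^4}/2, so ρ ≥ 4. Hence ρ = 4.
Therefore ρ = 4.

Order ρ = 4.


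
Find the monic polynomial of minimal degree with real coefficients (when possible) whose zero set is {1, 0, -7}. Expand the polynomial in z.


The polynomial is p(z) = ∏_{α ∈ S} (z − α), where S = {1, 0, -7}.
Expanding the product yields: p(z) = z^3 + 6·z^2 -7·z.
The resulting polynomial has degree 3 and real coefficients as required.

p(z) = z^3 + 6·z^2 -7·z.


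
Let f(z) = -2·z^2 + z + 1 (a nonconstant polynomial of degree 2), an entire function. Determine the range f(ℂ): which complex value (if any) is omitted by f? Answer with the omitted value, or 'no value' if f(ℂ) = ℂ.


Little Picard bounds the complement of f(ℂ) to at most one point.
For every w ∈ ℂ, the equation p(z) − w = 0 is a nonconstant polynomial in z and hence has at least one root by the fundamental theorem of algebra. So p is surjective onto ℂ, omitting no value.

Omitted value: no value.


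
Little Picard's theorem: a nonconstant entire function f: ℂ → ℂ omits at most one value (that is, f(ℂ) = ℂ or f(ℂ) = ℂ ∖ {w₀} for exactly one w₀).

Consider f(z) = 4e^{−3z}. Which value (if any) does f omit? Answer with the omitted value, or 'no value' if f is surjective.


Little Picard bounds the complement of f(ℂ) to at most one point.
e^{−3z} is never zero on ℂ, so 4·e^{−3z} takes every value in ℂ ∖ {0}. Adding 0 shifts the range to ℂ ∖ {0}. Thus f omits exactly the value 0.

Omitted value: 0.


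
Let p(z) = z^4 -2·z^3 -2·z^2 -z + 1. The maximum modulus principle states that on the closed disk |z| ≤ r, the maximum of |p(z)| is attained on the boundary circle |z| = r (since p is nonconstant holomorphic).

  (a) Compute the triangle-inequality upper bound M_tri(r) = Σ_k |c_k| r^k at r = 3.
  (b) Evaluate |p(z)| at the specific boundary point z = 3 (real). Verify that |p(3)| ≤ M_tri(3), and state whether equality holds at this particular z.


Coefficients: c_0 = 1, c_1 = -1, c_2 = -2, c_3 = -2, c_4 = 1. Radius r = 3.
Part (a). Triangle bound: M_tri(r) = Σ_k |c_k| r^k
  = |1|·3^0 + |-1|·3^1 + |-2|·3^2 + |-2|·3^3 + |1|·3^4
  = 1 + 3 + 18 + 54 + 81 = 157.
This bounds M(r) := max_{|z|=r} |p(z)| from above; equality holds iff all terms c_k z^k can be made to align in phase at a single z on |z|=r.
Part (b). At z = 3 (real, on the circle |z| = r):
  p(3) = (1)·3^0 + (-1)·3^1 + (-2)·3^2 + (-2)·3^3 + (1)·3^4 = 7.
  |p(3)| = 7.
Check: |p(3)| = 7 ≤ 157 = M_tri(3). ✓ Equality does not hold at z = 3 (the coefficients have mixed signs, so the terms do not all align in phase there).

M_tri(3) = 157; |p(3)| = 7; equality at z=3: no.


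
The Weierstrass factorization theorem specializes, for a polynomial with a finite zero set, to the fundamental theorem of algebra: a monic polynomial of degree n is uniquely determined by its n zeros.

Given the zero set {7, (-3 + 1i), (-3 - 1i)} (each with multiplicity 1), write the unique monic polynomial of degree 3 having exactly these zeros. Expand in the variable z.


The polynomial is p(z) = ∏_{α ∈ S} (z − α), where S = {7, (-3 + 1i), (-3 - 1i)}.
Expanding the product yields: p(z) = z^3 -z^2 -32·z -70.
Note conjugate pairs combine to real quadratics: (z − (-3+1i))(z − (-3−1i)) = z² + 6z + 10.
The resulting polynomial has degree 3 and real coefficients as required.

p(z) = z^3 -z^2 -32·z -70.


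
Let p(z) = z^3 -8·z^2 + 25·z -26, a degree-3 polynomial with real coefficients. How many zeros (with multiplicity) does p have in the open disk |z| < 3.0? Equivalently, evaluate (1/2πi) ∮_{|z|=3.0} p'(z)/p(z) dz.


The zeros of p are: 2, (3 + 2i), (3 - 2i).
Their magnitudes are: 2, 3.606, 3.606.
Zeros with |z| < R = 3.0: 2.
Count = 1.
By the argument principle, (1/2πi) ∮_{|z|=R} p'(z)/p(z) dz equals exactly this count.

Number of zeros inside |z| < 3.0: 1.


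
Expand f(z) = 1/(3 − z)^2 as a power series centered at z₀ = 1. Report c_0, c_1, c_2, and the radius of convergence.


Let w = z − z₀, so z = z₀ + w.
Then 3 − z = 3 − (z₀ + w) = (3 − z₀) − w = 2 − w.
f(z) = 1/(2 − w)^2 = (1/(2)^2) · (1 − w/(2))^{−2}.
By the binomial series (1−u)^{−2} = Σ_{n≥0} C(n+1, 1) u^n for |u|<1, with u = w/(2):
  c_n = C(n+1, 1) / (2)^(n+2).
  c_0 = 1/(2)^2 = 1/4.
  c_1 = 2/(2)^3 = 1/4.
  c_2 = 3/(2)^4 = 3/16.
The series is valid for |w/d| < 1, i.e. |z − z₀| < |d|.
Radius of convergence: R = |3 − z₀| = |2| = 2 (distance from z₀ to the singularity z = 3).

c_0 = 1/4, c_1 = 1/4, c_2 = 3/16; R = 2.


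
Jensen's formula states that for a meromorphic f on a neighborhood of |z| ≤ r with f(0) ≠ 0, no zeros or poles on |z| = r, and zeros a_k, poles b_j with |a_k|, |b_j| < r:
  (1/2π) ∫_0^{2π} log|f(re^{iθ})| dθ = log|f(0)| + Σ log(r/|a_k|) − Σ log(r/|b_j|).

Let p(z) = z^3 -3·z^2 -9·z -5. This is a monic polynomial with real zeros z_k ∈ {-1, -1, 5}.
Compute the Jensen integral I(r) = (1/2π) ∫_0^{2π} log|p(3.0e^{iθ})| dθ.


Zeros: -1, -1, 5; r = 3.0.
Inside |z| < r: -1, -1. Outside (|z| ≥ r): 5.
p(0) = -5, so log|p(0)| = log(5) = 1.6094.
Apply Jensen: I(r) = log|p(0)| + Σ_k log(r/|z_k|), summed over zeros inside |z| < r.
  log(r/|z_k|) for z_k = -1: log(3.0/1) = 1.0986
  log(r/|z_k|) for z_k = -1: log(3.0/1) = 1.0986
  Outside zeros (5) contribute nothing to the Jensen sum.
Sum over inside zeros: 2.1972.
I(r) = log|p(0)| + (inside sum) = 1.6094 + 2.1972 = 3.8067.
Note: since some zeros are outside |z| ≤ r, the simplified n·log(r) form does NOT apply — only the inside zeros contribute.

I(r) ≈ 3.8067.


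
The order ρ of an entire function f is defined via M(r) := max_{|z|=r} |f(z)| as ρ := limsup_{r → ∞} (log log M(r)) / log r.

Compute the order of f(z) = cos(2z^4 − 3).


Write cos(w) = (e^{iw} ± e^{−iw})/(2 or 2i), so |cos(w)| ≤ e^{|w|}. With w = 2z^4 − 3, |w| ≤ 2r^4 + 3 on |z|=r, giving M(r) ≤ e^{2r^4 + 3} and ρ ≤ 4. For the lower bound, choose z on |z|=r with 2z^4 purely imaginary of modulus 2r^4; then |cos(2z^4 − 3)| grows like e^{2r^4}/2, so ρ ≥ 4. Hence ρ = 4.
Therefore ρ = 4.

Order ρ = 4.


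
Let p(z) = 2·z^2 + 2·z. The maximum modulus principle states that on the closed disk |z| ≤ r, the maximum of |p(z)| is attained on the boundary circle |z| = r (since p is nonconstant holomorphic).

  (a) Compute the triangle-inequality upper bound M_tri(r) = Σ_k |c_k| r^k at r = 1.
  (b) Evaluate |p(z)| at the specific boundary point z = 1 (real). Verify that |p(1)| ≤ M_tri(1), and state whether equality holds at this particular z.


Coefficients: c_0 = 0, c_1 = 2, c_2 = 2. Radius r = 1.
Part (a). Triangle bound: M_tri(r) = Σ_k |c_k| r^k
  = |0|·1^0 + |2|·1^1 + |2|·1^2
  = 0 + 2 + 2 = 4.
This bounds M(r) := max_{|z|=r} |p(z)| from above; equality holds iff all terms c_k z^k can be made to align in phase at a single z on |z|=r.
Part (b). At z = 1 (real, on the circle |z| = r):
  p(1) = (0)·1^0 + (2)·1^1 + (2)·1^2 = 4.
  |p(1)| = 4.
Since all nonzero coefficients share the same sign, |p(1)| = 4 = M_tri(1); the triangle bound is attained at z = 1, so in fact M(r) = 4.

M_tri(1) = 4; |p(1)| = 4; equality at z=1: yes.


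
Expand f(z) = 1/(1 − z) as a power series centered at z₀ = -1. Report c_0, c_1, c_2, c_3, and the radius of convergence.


Let w = z − z₀, so z = z₀ + w.
Then 1 − z = 1 − (z₀ + w) = (1 − z₀) − w = 2 − w.
f(z) = 1/(2 − w) = (1/(2)) · 1/(1 − w/(2)) = Σ_{n≥0} w^n / (2)^(n+1).
So c_n = 1/(2)^(n+1):
  c_0 = 1/(2)^1 = 1/2.
  c_1 = 1/(2)^2 = 1/4.
  c_2 = 1/(2)^3 = 1/8.
  c_3 = 1/(2)^4 = 1/16.
The series is valid for |w/d| < 1, i.e. |z − z₀| < |d|.
Radius of convergence: R = |1 − z₀| = |2| = 2 (distance from z₀ to the singularity z = 1).

c_0 = 1/2, c_1 = 1/4, c_2 = 1/8, c_3 = 1/16; R = 2.


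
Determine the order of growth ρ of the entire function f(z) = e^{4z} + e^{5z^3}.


Each summand is entire of order 1 and 3 respectively (as in the single-exponential case). The order of a sum is at most the max of the orders, so ρ ≤ 3. For the lower bound: on |z|=r choose arg z so that 5z^3 is real positive; then |e^{5z^3}| = e^{5r^3} while |e^{4z}| ≤ e^{4r^1} = o(e^{5r^3}). So |f| ≥ e^{5r^3}(1 − o(1)) and ρ ≥ 3. Hence ρ = max(1, 3) = 3.
Therefore ρ = 3.

Order ρ = 3.


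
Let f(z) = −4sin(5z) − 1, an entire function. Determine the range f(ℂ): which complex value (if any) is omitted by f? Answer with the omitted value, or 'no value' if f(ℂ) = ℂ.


Little Picard bounds the complement of f(ℂ) to at most one point.
sin is entire and surjective onto ℂ: for every w ∈ ℂ, sin(ζ) = w has a solution ζ ∈ ℂ (e.g., via the complex inverse arcsin). With ζ = 5z this gives z = ζ/(5). Then -4·sin(5z) takes every value in -4·ℂ = ℂ, and adding -1 is a bijection of ℂ. So f is surjective and omits no value. (Note: only on the real line is sin bounded by [−1, 1].)

Omitted value: no value.


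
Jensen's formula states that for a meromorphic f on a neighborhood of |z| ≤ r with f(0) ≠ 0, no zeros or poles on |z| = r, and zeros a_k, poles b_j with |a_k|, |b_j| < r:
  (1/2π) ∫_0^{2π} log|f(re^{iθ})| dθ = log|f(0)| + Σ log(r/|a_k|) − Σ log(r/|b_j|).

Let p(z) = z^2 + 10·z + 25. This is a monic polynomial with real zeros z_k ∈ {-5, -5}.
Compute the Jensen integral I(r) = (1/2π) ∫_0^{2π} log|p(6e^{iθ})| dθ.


Zeros: -5, -5; r = 6.
Inside |z| < r: -5, -5. Outside (|z| ≥ r): ∅.
p(0) = 25, so log|p(0)| = log(25) = 3.2189.
Apply Jensen: I(r) = log|p(0)| + Σ_k log(r/|z_k|), summed over zeros inside |z| < r.
  log(r/|z_k|) for z_k = -5: log(6/5) = 0.1823
  log(r/|z_k|) for z_k = -5: log(6/5) = 0.1823
Sum over inside zeros: 0.3646.
I(r) = log|p(0)| + (inside sum) = 3.2189 + 0.3646 = 3.5835.
Closed form (all zeros inside, monic): I(r) = n·log(r) = 2·log(6) = 3.5835. ✓

I(r) ≈ 3.5835.


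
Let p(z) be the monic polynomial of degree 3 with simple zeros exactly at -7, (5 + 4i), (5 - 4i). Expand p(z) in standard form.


The polynomial is p(z) = ∏_{α ∈ S} (z − α), where S = {-7, (5 + 4i), (5 - 4i)}.
Expanding the product yields: p(z) = z^3 -3·z^2 -29·z + 287.
Note conjugate pairs combine to real quadratics: (z − (5+4i))(z − (5−4i)) = z² − 10z + 41.
The resulting polynomial has degree 3 and real coefficients as required.

p(z) = z^3 -3·z^2 -29·z + 287.


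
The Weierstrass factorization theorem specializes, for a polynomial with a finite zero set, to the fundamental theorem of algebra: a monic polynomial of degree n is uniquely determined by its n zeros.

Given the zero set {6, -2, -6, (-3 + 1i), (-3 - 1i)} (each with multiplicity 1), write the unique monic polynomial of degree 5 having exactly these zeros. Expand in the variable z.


The polynomial is p(z) = ∏_{α ∈ S} (z − α), where S = {6, -2, -6, (-3 + 1i), (-3 - 1i)}.
Expanding the product yields: p(z) = z^5 + 8·z^4 -14·z^3 -268·z^2 -792·z -720.
Note conjugate pairs combine to real quadratics: (z − (-3+1i))(z − (-3−1i)) = z² + 6z + 10.
The resulting polynomial has degree 5 and real coefficients as required.

p(z) = z^5 + 8·z^4 -14·z^3 -268·z^2 -792·z -720.


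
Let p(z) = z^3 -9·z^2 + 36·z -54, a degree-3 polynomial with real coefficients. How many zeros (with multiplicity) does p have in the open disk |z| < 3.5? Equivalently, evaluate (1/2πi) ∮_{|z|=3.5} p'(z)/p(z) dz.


The zeros of p are: (3 + 3i), (3 - 3i), 3.
Their magnitudes are: 4.243, 4.243, 3.
Zeros with |z| < R = 3.5: 3.
Count = 1.
By the argument principle, (1/2πi) ∮_{|z|=R} p'(z)/p(z) dz equals exactly this count.

Number of zeros inside |z| < 3.5: 1.


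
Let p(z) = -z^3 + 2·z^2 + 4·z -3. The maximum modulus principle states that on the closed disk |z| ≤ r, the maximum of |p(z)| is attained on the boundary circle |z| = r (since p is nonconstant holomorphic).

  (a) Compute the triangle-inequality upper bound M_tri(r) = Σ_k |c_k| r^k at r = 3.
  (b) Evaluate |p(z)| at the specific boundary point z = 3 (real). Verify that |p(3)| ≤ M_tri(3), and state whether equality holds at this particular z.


Coefficients: c_0 = -3, c_1 = 4, c_2 = 2, c_3 = -1. Radius r = 3.
Part (a). Triangle bound: M_tri(r) = Σ_k |c_k| r^k
  = |-3|·3^0 + |4|·3^1 + |2|·3^2 + |-1|·3^3
  = 3 + 12 + 18 + 27 = 60.
This bounds M(r) := max_{|z|=r} |p(z)| from above; equality holds iff all terms c_k z^k can be made to align in phase at a single z on |z|=r.
Part (b). At z = 3 (real, on the circle |z| = r):
  p(3) = (-3)·3^0 + (4)·3^1 + (2)·3^2 + (-1)·3^3 = 0.
  |p(3)| = 0.
Check: |p(3)| = 0 ≤ 60 = M_tri(3). ✓ Equality does not hold at z = 3 (the coefficients have mixed signs, so the terms do not all align in phase there).

M_tri(3) = 60; |p(3)| = 0; equality at z=3: no.


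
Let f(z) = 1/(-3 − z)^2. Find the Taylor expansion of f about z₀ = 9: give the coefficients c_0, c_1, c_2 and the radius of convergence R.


Let w = z − z₀, so z = z₀ + w.
Then -3 − z = -3 − (z₀ + w) = (-3 − z₀) − w = -12 − w.
f(z) = 1/(-12 − w)^2 = (1/(-12)^2) · (1 − w/(-12))^{−2}.
By the binomial series (1−u)^{−2} = Σ_{n≥0} C(n+1, 1) u^n for |u|<1, with u = w/(-12):
  c_n = C(n+1, 1) / (-12)^(n+2).
  c_0 = 1/(-12)^2 = 1/144.
  c_1 = 2/(-12)^3 = -1/864.
  c_2 = 3/(-12)^4 = 1/6912.
The series is valid for |w/d| < 1, i.e. |z − z₀| < |d|.
Radius of convergence: R = |-3 − z₀| = |-12| = 12 (distance from z₀ to the singularity z = -3).

c_0 = 1/144, c_1 = -1/864, c_2 = 1/6912; R = 12.


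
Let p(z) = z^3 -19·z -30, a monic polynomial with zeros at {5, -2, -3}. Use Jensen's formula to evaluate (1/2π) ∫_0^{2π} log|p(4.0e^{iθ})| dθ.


Zeros: -3, -2, 5; r = 4.0.
Inside |z| < r: -3, -2. Outside (|z| ≥ r): 5.
p(0) = -30, so log|p(0)| = log(30) = 3.4012.
Apply Jensen: I(r) = log|p(0)| + Σ_k log(r/|z_k|), summed over zeros inside |z| < r.
  log(r/|z_k|) for z_k = -2: log(4.0/2) = 0.6931
  log(r/|z_k|) for z_k = -3: log(4.0/3) = 0.2877
  Outside zeros (5) contribute nothing to the Jensen sum.
Sum over inside zeros: 0.9808.
I(r) = log|p(0)| + (inside sum) = 3.4012 + 0.9808 = 4.3820.
Note: since some zeros are outside |z| ≤ r, the simplified n·log(r) form does NOT apply — only the inside zeros contribute.

I(r) ≈ 4.3820.


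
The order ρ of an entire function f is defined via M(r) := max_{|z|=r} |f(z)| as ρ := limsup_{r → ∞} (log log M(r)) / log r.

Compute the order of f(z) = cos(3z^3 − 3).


Write cos(w) = (e^{iw} ± e^{−iw})/(2 or 2i), so |cos(w)| ≤ e^{|w|}. With w = 3z^3 − 3, |w| ≤ 3r^3 + 3 on |z|=r, giving M(r) ≤ e^{3r^3 + 3} and ρ ≤ 3. For the lower bound, choose z on |z|=r with 3z^3 purely imaginary of modulus 3r^3; then |cos(3z^3 − 3)| grows like e^{3r^3}/2, so ρ ≥ 3. Hence ρ = 3.
Therefore ρ = 3.

Order ρ = 3.


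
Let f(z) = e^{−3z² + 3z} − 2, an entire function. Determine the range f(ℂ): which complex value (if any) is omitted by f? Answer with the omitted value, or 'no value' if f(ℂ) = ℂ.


Little Picard bounds the complement of f(ℂ) to at most one point.
The exponent g(z) = −3z² + 3z is a nonconstant polynomial, hence surjective onto ℂ. So e^{g(z)} takes every value in {e^w : w ∈ ℂ} = ℂ ∖ {0}. Adding -2 shifts the range to ℂ ∖ {-2}. f omits exactly -2.

Omitted value: -2.


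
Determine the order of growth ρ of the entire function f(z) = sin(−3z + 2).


sin(w) is a linear combination of e^{iw} and e^{−iw} (or e^w, e^{−w} in the hyperbolic case), so |sin(w)| ≤ e^{|w|}. With w = −3z + 2, |w| ≤ 3|z| + 2 = 3r + 2 on |z| = r, giving M(r) ≤ e^{3r + 2}, so ρ ≤ 1. On a suitable ray (z = it for sin/cos; z = t for sinh/cosh, t real → ∞), |sin(−3z + 2)| grows like e^{3|t|}/2, so ρ ≥ 1. Hence ρ = 1.
Therefore ρ = 1.

Order ρ = 1.


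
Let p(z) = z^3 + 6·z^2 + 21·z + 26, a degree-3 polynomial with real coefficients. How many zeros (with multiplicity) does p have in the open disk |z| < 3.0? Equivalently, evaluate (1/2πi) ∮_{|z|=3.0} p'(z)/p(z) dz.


The zeros of p are: (-2 + 3i), (-2 - 3i), -2.
Their magnitudes are: 3.606, 3.606, 2.
Zeros with |z| < R = 3.0: -2.
Count = 1.
By the argument principle, (1/2πi) ∮_{|z|=R} p'(z)/p(z) dz equals exactly this count.

Number of zeros inside |z| < 3.0: 1.


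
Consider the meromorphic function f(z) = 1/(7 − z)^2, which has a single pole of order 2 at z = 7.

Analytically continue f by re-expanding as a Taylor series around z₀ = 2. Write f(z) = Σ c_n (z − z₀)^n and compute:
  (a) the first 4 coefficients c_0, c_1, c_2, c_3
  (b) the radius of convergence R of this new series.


Let w = z − z₀, so z = z₀ + w.
Then 7 − z = 7 − (z₀ + w) = (7 − z₀) − w = 5 − w.
f(z) = 1/(5 − w)^2 = (1/(5)^2) · (1 − w/(5))^{−2}.
By the binomial series (1−u)^{−2} = Σ_{n≥0} C(n+1, 1) u^n for |u|<1, with u = w/(5):
  c_n = C(n+1, 1) / (5)^(n+2).
  c_0 = 1/(5)^2 = 1/25.
  c_1 = 2/(5)^3 = 2/125.
  c_2 = 3/(5)^4 = 3/625.
  c_3 = 4/(5)^5 = 4/3125.
The series is valid for |w/d| < 1, i.e. |z − z₀| < |d|.
Radius of convergence: R = |7 − z₀| = |5| = 5 (distance from z₀ to the singularity z = 7).

c_0 = 1/25, c_1 = 2/125, c_2 = 3/625, c_3 = 4/3125; R = 5.


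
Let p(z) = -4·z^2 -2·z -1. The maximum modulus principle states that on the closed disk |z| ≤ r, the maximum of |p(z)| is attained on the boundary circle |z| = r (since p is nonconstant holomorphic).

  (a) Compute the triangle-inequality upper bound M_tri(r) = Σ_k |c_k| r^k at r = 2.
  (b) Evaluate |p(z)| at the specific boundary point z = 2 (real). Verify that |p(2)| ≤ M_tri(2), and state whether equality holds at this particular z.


Coefficients: c_0 = -1, c_1 = -2, c_2 = -4. Radius r = 2.
Part (a). Triangle bound: M_tri(r) = Σ_k |c_k| r^k
  = |-1|·2^0 + |-2|·2^1 + |-4|·2^2
  = 1 + 4 + 16 = 21.
This bounds M(r) := max_{|z|=r} |p(z)| from above; equality holds iff all terms c_k z^k can be made to align in phase at a single z on |z|=r.
Part (b). At z = 2 (real, on the circle |z| = r):
  p(2) = (-1)·2^0 + (-2)·2^1 + (-4)·2^2 = -21.
  |p(2)| = 21.
Since all nonzero coefficients share the same sign, |p(2)| = 21 = M_tri(2); the triangle bound is attained at z = 2, so in fact M(r) = 21.

M_tri(2) = 21; |p(2)| = 21; equality at z=2: yes.


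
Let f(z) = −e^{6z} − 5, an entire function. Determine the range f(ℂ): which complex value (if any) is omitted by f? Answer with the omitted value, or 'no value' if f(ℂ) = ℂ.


Little Picard bounds the complement of f(ℂ) to at most one point.
e^{6z} is never zero on ℂ, so -1·e^{6z} takes every value in ℂ ∖ {0}. Adding -5 shifts the range to ℂ ∖ {-5}. Thus f omits exactly the value -5.

Omitted value: -5.


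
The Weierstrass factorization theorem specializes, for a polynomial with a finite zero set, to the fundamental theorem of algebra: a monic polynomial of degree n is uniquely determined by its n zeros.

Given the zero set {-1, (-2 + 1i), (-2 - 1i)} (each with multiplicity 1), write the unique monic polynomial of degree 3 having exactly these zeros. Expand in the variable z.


The polynomial is p(z) = ∏_{α ∈ S} (z − α), where S = {-1, (-2 + 1i), (-2 - 1i)}.
Expanding the product yields: p(z) = z^3 + 5·z^2 + 9·z + 5.
Note conjugate pairs combine to real quadratics: (z − (-2+1i))(z − (-2−1i)) = z² + 4z + 5.
The resulting polynomial has degree 3 and real coefficients as required.

p(z) = z^3 + 5·z^2 + 9·z + 5.
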